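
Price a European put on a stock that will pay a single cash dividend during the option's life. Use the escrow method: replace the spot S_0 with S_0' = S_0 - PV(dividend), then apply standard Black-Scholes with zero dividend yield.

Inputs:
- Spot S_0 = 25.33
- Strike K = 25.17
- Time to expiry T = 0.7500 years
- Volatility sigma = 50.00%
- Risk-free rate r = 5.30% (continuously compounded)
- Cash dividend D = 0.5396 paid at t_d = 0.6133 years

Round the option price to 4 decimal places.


Answer: Price = 3.8969

Derivation:
PV(D) = D * exp(-r * t_d) = 0.5396 * 0.96801771 = 0.52234235
S_0' = S_0 - PV(D) = 25.3300 - 0.52234235 = 24.80765765
d1 = (ln(S_0'/K) + (r + sigma^2/2)*T) / (sigma*sqrt(T)) = 0.27481774
d2 = d1 - sigma*sqrt(T) = -0.15819496
exp(-rT) = 0.96102967
N(-d1) = 0.39172813; N(-d2) = 0.56284841
P = K * exp(-rT) * N(-d2) - S_0' * N(-d1) = 25.1700 * 0.96102967 * 0.56284841 - 24.80765765 * 0.39172813 = 3.8969


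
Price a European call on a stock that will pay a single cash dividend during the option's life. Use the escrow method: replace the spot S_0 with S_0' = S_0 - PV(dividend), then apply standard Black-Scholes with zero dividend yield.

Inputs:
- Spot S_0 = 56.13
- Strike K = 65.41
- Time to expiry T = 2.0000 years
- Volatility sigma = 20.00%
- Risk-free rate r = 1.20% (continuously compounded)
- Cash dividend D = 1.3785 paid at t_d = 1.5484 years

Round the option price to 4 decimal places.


Answer: Price = 3.0792

Derivation:
PV(D) = D * exp(-r * t_d) = 1.3785 * 0.98159076 = 1.35312286
S_0' = S_0 - PV(D) = 56.1300 - 1.35312286 = 54.77687714
d1 = (ln(S_0'/K) + (r + sigma^2/2)*T) / (sigma*sqrt(T)) = -0.40095428
d2 = d1 - sigma*sqrt(T) = -0.68379700
exp(-rT) = 0.97628571
N(d1) = 0.34422689; N(d2) = 0.24705168
C = S_0' * N(d1) - K * exp(-rT) * N(d2) = 54.77687714 * 0.34422689 - 65.4100 * 0.97628571 * 0.24705168 = 3.0792


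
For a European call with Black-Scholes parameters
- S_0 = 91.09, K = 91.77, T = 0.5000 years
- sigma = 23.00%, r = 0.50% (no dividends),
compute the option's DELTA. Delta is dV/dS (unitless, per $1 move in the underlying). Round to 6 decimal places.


d1 = 0.0509583076; d2 = -0.1116762520
phi(d1) = 0.3984246400; exp(-qT) = 1.0000000000; exp(-rT) = 0.9975031224
N(d1) = 0.5203206285
Delta = exp(-qT) * N(d1) = 1.0000000000 * 0.5203206285 = 0.520321

Answer: Delta = 0.520321


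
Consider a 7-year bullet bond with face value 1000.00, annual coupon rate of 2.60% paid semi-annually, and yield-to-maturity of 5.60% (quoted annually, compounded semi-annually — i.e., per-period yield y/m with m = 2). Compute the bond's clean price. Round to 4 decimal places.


Answer: Price = 828.2256

Derivation:
Coupon per period c = face * coupon_rate / m = 13.000000
Periods per year m = 2; per-period yield y/m = 0.028000
Number of cashflows N = 14
Cashflows (t years, CF_t, discount factor 1/(1+y/m)^(m*t), PV):
  t = 0.5000: CF_t = 13.000000, DF = 0.972763, PV = 12.645914
  t = 1.0000: CF_t = 13.000000, DF = 0.946267, PV = 12.301473
  t = 1.5000: CF_t = 13.000000, DF = 0.920493, PV = 11.966414
  t = 2.0000: CF_t = 13.000000, DF = 0.895422, PV = 11.640480
  t = 2.5000: CF_t = 13.000000, DF = 0.871033, PV = 11.323424
  t = 3.0000: CF_t = 13.000000, DF = 0.847308, PV = 11.015004
  t = 3.5000: CF_t = 13.000000, DF = 0.824230, PV = 10.714985
  t = 4.0000: CF_t = 13.000000, DF = 0.801780, PV = 10.423137
  t = 4.5000: CF_t = 13.000000, DF = 0.779941, PV = 10.139238
  t = 5.0000: CF_t = 13.000000, DF = 0.758698, PV = 9.863072
  t = 5.5000: CF_t = 13.000000, DF = 0.738033, PV = 9.594428
  t = 6.0000: CF_t = 13.000000, DF = 0.717931, PV = 9.333101
  t = 6.5000: CF_t = 13.000000, DF = 0.698376, PV = 9.078892
  t = 7.0000: CF_t = 1013.000000, DF = 0.679354, PV = 688.186011
Price P = sum_t PV_t = 828.225573


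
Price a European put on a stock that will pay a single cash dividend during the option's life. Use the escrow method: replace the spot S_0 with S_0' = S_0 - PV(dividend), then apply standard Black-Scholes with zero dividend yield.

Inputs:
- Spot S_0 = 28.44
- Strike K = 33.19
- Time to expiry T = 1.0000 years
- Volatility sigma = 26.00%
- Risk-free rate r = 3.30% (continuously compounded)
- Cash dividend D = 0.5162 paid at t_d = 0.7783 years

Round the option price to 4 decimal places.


Answer: Price = 5.6255

Derivation:
PV(D) = D * exp(-r * t_d) = 0.5162 * 0.97464313 = 0.50311078
S_0' = S_0 - PV(D) = 28.4400 - 0.50311078 = 27.93688922
d1 = (ln(S_0'/K) + (r + sigma^2/2)*T) / (sigma*sqrt(T)) = -0.40577160
d2 = d1 - sigma*sqrt(T) = -0.66577160
exp(-rT) = 0.96753856
N(-d1) = 0.65754479; N(-d2) = 0.74722145
P = K * exp(-rT) * N(-d2) - S_0' * N(-d1) = 33.1900 * 0.96753856 * 0.74722145 - 27.93688922 * 0.65754479 = 5.6255


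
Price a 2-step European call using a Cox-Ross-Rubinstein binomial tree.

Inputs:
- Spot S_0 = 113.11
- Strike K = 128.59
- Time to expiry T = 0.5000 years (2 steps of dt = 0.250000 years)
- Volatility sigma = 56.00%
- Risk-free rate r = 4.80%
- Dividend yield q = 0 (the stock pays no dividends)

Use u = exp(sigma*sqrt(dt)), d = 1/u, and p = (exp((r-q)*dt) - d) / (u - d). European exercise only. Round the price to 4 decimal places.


Answer: Price = V(0,0) = 13.8318

Derivation:
dt = T/N = 0.250000
u = exp(sigma*sqrt(dt)) = 1.323130; d = 1/u = 0.755784
p = (exp((r-q)*dt) - d) / (u - d) = 0.451732
Discount per step: exp(-r*dt) = 0.988072
Stock lattice S(k, i) with i counting down-moves:
  k=0: S(0,0) = 113.1100
  k=1: S(1,0) = 149.6592; S(1,1) = 85.4867
  k=2: S(2,0) = 198.0186; S(2,1) = 113.1100; S(2,2) = 64.6095
Terminal payoffs V(N, i) = max(S_T - K, 0):
  V(2,0) = 69.428567; V(2,1) = 0.000000; V(2,2) = 0.000000
Backward induction: V(k, i) = exp(-r*dt) * [p * V(k+1, i) + (1-p) * V(k+1, i+1)].
  V(1,0) = exp(-r*dt) * [p*69.428567 + (1-p)*0.000000] = 30.989018
  V(1,1) = exp(-r*dt) * [p*0.000000 + (1-p)*0.000000] = 0.000000
  V(0,0) = exp(-r*dt) * [p*30.989018 + (1-p)*0.000000] = 13.831759


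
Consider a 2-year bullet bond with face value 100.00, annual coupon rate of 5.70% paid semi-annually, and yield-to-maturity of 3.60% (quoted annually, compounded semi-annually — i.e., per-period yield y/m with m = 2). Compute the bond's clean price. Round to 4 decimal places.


Coupon per period c = face * coupon_rate / m = 2.850000
Periods per year m = 2; per-period yield y/m = 0.018000
Number of cashflows N = 4
Cashflows (t years, CF_t, discount factor 1/(1+y/m)^(m*t), PV):
  t = 0.5000: CF_t = 2.850000, DF = 0.982318, PV = 2.799607
  t = 1.0000: CF_t = 2.850000, DF = 0.964949, PV = 2.750105
  t = 1.5000: CF_t = 2.850000, DF = 0.947887, PV = 2.701479
  t = 2.0000: CF_t = 102.850000, DF = 0.931127, PV = 95.766405
Price P = sum_t PV_t = 104.017596

Answer: Price = 104.0176


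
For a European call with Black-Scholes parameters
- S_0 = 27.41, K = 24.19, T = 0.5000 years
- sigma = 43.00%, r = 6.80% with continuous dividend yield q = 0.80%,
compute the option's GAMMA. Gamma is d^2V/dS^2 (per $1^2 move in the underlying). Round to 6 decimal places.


d1 = 0.6616992966; d2 = 0.3576433807
phi(d1) = 0.3205036825; exp(-qT) = 0.9960079893; exp(-rT) = 0.9665715046
Gamma = exp(-qT) * phi(d1) / (S * sigma * sqrt(T)) = 0.9960079893 * 0.3205036825 / (27.4100 * 0.4300 * 0.7071067812) = 0.038303

Answer: Gamma = 0.038303


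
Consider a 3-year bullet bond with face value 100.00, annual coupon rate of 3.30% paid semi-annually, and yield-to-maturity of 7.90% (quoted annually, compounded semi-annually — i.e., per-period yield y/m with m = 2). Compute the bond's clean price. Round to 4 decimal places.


Coupon per period c = face * coupon_rate / m = 1.650000
Periods per year m = 2; per-period yield y/m = 0.039500
Number of cashflows N = 6
Cashflows (t years, CF_t, discount factor 1/(1+y/m)^(m*t), PV):
  t = 0.5000: CF_t = 1.650000, DF = 0.962001, PV = 1.587302
  t = 1.0000: CF_t = 1.650000, DF = 0.925446, PV = 1.526986
  t = 1.5000: CF_t = 1.650000, DF = 0.890280, PV = 1.468962
  t = 2.0000: CF_t = 1.650000, DF = 0.856450, PV = 1.413143
  t = 2.5000: CF_t = 1.650000, DF = 0.823906, PV = 1.359444
  t = 3.0000: CF_t = 101.650000, DF = 0.792598, PV = 80.567599
Price P = sum_t PV_t = 87.923435

Answer: Price = 87.9234


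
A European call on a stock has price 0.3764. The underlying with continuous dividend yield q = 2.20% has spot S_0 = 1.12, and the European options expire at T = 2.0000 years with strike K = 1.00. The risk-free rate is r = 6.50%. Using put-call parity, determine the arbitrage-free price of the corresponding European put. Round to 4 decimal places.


Answer: Put price = 0.1827

Derivation:
Put-call parity: C - P = S_0 * exp(-qT) - K * exp(-rT).
S_0 * exp(-qT) = 1.1200 * 0.95695396 = 1.07178843
K * exp(-rT) = 1.0000 * 0.87809543 = 0.87809543
P = C - S*exp(-qT) + K*exp(-rT)
P = 0.3764 - 1.07178843 + 0.87809543 = 0.1827


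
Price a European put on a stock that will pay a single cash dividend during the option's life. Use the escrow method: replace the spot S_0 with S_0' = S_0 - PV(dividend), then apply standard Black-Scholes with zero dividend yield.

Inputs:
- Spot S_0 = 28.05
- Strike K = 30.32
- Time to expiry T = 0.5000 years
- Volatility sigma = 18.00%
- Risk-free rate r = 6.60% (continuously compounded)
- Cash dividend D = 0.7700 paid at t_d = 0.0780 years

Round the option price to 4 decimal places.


Answer: Price = 2.6890

Derivation:
PV(D) = D * exp(-r * t_d) = 0.7700 * 0.99486523 = 0.76604623
S_0' = S_0 - PV(D) = 28.0500 - 0.76604623 = 27.28395377
d1 = (ln(S_0'/K) + (r + sigma^2/2)*T) / (sigma*sqrt(T)) = -0.50604337
d2 = d1 - sigma*sqrt(T) = -0.63332259
exp(-rT) = 0.96753856
N(-d1) = 0.69358690; N(-d2) = 0.73673850
P = K * exp(-rT) * N(-d2) - S_0' * N(-d1) = 30.3200 * 0.96753856 * 0.73673850 - 27.28395377 * 0.69358690 = 2.6890


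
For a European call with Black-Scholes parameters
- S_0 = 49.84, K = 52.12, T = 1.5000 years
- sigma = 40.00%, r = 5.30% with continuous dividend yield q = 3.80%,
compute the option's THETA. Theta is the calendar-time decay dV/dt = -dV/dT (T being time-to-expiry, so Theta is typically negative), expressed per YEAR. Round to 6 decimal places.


Answer: Theta = -2.954798

Derivation:
d1 = 0.1995703850; d2 = -0.2903275635
phi(d1) = 0.3910762589; exp(-qT) = 0.9445940694; exp(-rT) = 0.9235780200
Theta = -S*exp(-qT)*phi(d1)*sigma/(2*sqrt(T)) - r*K*exp(-rT)*N(d2) + q*S*exp(-qT)*N(d1)
N(d1) = 0.5790917044; N(d2) = 0.3857828269; sqrt(T) = 1.2247448714
Term 1 = -49.8400 * 0.9445940694 * 0.3910762589 * 0.4000 / (2 * 1.2247448714) = -3.0065544003
Term 2 = -0.0530 * 52.1200 * 0.9235780200 * 0.3857828269 = -0.9842303581
Term 3 = 0.0380 * 49.8400 * 0.9445940694 * 0.5790917044 = 1.0359867202
Theta = -3.0065544003 + (-0.9842303581) + (1.0359867202) = -2.954798


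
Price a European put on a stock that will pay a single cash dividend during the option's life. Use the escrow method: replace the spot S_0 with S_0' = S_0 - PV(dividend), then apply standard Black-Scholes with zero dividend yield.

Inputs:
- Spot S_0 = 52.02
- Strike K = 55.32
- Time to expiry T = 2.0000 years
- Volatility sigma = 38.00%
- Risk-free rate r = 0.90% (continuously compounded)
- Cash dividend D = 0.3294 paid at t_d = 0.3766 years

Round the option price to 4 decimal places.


Answer: Price = 12.5980

Derivation:
PV(D) = D * exp(-r * t_d) = 0.3294 * 0.99661634 = 0.32828542
S_0' = S_0 - PV(D) = 52.0200 - 0.32828542 = 51.69171458
d1 = (ln(S_0'/K) + (r + sigma^2/2)*T) / (sigma*sqrt(T)) = 0.17596353
d2 = d1 - sigma*sqrt(T) = -0.36143763
exp(-rT) = 0.98216103
N(-d1) = 0.43016130; N(-d2) = 0.64111384
P = K * exp(-rT) * N(-d2) - S_0' * N(-d1) = 55.3200 * 0.98216103 * 0.64111384 - 51.69171458 * 0.43016130 = 12.5980


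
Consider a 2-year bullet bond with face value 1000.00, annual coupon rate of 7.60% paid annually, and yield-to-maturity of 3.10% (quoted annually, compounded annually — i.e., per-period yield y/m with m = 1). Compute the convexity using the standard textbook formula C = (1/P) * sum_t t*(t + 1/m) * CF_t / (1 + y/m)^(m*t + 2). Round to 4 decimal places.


Answer: Convexity = 5.3892

Derivation:
Coupon per period c = face * coupon_rate / m = 76.000000
Periods per year m = 1; per-period yield y/m = 0.031000
Number of cashflows N = 2
Cashflows (t years, CF_t, discount factor 1/(1+y/m)^(m*t), PV):
  t = 1.0000: CF_t = 76.000000, DF = 0.969932, PV = 73.714840
  t = 2.0000: CF_t = 1076.000000, DF = 0.940768, PV = 1012.266678
Price P = sum_t PV_t = 1085.981518
Convexity numerator sum_t t*(t + 1/m) * CF_t / (1+y/m)^(m*t + 2):
  t = 1.0000: term = 138.697168
  t = 2.0000: term = 5713.850335
Convexity = (1/P) * sum = 5852.547503 / 1085.981518 = 5.389178


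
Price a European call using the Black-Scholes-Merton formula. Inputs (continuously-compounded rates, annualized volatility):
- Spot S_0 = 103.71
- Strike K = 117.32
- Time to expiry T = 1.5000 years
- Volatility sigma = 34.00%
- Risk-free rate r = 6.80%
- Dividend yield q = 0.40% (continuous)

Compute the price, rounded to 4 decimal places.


Answer: Price = 15.8478

Derivation:
d1 = (ln(S/K) + (r - q + 0.5*sigma^2) * T) / (sigma * sqrt(T)) = 0.14263066
d2 = d1 - sigma * sqrt(T) = -0.27378259
exp(-rT) = 0.90302955; exp(-qT) = 0.99401796
C = S_0 * exp(-qT) * N(d1) - K * exp(-rT) * N(d2)
N(d1) = 0.55670906; N(d2) = 0.39212585
C = 103.7100 * 0.99401796 * 0.55670906 - 117.3200 * 0.90302955 * 0.39212585 = 15.8478


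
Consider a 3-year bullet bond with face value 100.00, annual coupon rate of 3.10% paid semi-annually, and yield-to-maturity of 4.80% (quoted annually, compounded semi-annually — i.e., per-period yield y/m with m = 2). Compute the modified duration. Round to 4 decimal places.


Answer: Modified duration = 2.8169

Derivation:
Coupon per period c = face * coupon_rate / m = 1.550000
Periods per year m = 2; per-period yield y/m = 0.024000
Number of cashflows N = 6
Cashflows (t years, CF_t, discount factor 1/(1+y/m)^(m*t), PV):
  t = 0.5000: CF_t = 1.550000, DF = 0.976562, PV = 1.513672
  t = 1.0000: CF_t = 1.550000, DF = 0.953674, PV = 1.478195
  t = 1.5000: CF_t = 1.550000, DF = 0.931323, PV = 1.443550
  t = 2.0000: CF_t = 1.550000, DF = 0.909495, PV = 1.409717
  t = 2.5000: CF_t = 1.550000, DF = 0.888178, PV = 1.376677
  t = 3.0000: CF_t = 101.550000, DF = 0.867362, PV = 88.080584
Price P = sum_t PV_t = 95.302395
First compute Macaulay numerator sum_t t * PV_t:
  t * PV_t at t = 0.5000: 0.756836
  t * PV_t at t = 1.0000: 1.478195
  t * PV_t at t = 1.5000: 2.165325
  t * PV_t at t = 2.0000: 2.819434
  t * PV_t at t = 2.5000: 3.441691
  t * PV_t at t = 3.0000: 264.241753
Macaulay duration D = 274.903235 / 95.302395 = 2.884536
Modified duration = D / (1 + y/m) = 2.884536 / (1 + 0.024000) = 2.816930


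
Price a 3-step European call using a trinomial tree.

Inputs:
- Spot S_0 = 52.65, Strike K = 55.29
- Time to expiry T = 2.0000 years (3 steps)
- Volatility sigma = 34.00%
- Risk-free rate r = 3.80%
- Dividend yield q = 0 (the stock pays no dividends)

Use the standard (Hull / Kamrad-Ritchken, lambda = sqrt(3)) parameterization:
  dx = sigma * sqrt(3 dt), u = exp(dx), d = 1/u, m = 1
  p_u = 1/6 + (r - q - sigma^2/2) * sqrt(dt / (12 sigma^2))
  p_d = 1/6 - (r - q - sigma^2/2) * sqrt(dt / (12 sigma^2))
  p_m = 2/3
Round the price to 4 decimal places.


Answer: Price = V(0,0) = 10.1252

Derivation:
dt = T/N = 0.666667; dx = sigma*sqrt(3*dt) = 0.480833
u = exp(dx) = 1.617421; d = 1/u = 0.618268
p_u = 0.152940, p_m = 0.666667, p_d = 0.180393
Discount per step: exp(-r*dt) = 0.974985
Stock lattice S(k, j) with j the centered position index:
  k=0: S(0,+0) = 52.6500
  k=1: S(1,-1) = 32.5518; S(1,+0) = 52.6500; S(1,+1) = 85.1572
  k=2: S(2,-2) = 20.1258; S(2,-1) = 32.5518; S(2,+0) = 52.6500; S(2,+1) = 85.1572; S(2,+2) = 137.7350
  k=3: S(3,-3) = 12.4431; S(3,-2) = 20.1258; S(3,-1) = 32.5518; S(3,+0) = 52.6500; S(3,+1) = 85.1572; S(3,+2) = 137.7350; S(3,+3) = 222.7754
Terminal payoffs V(N, j) = max(S_T - K, 0):
  V(3,-3) = 0.000000; V(3,-2) = 0.000000; V(3,-1) = 0.000000; V(3,+0) = 0.000000; V(3,+1) = 29.867191; V(3,+2) = 82.444988; V(3,+3) = 167.485396
Backward induction: V(k, j) = exp(-r*dt) * [p_u * V(k+1, j+1) + p_m * V(k+1, j) + p_d * V(k+1, j-1)]
  V(2,-2) = exp(-r*dt) * [p_u*0.000000 + p_m*0.000000 + p_d*0.000000] = 0.000000
  V(2,-1) = exp(-r*dt) * [p_u*0.000000 + p_m*0.000000 + p_d*0.000000] = 0.000000
  V(2,+0) = exp(-r*dt) * [p_u*29.867191 + p_m*0.000000 + p_d*0.000000] = 4.453636
  V(2,+1) = exp(-r*dt) * [p_u*82.444988 + p_m*29.867191 + p_d*0.000000] = 31.707128
  V(2,+2) = exp(-r*dt) * [p_u*167.485396 + p_m*82.444988 + p_d*29.867191] = 83.815987
  V(1,-1) = exp(-r*dt) * [p_u*4.453636 + p_m*0.000000 + p_d*0.000000] = 0.664102
  V(1,+0) = exp(-r*dt) * [p_u*31.707128 + p_m*4.453636 + p_d*0.000000] = 7.622815
  V(1,+1) = exp(-r*dt) * [p_u*83.815987 + p_m*31.707128 + p_d*4.453636] = 33.890811
  V(0,+0) = exp(-r*dt) * [p_u*33.890811 + p_m*7.622815 + p_d*0.664102] = 10.125172


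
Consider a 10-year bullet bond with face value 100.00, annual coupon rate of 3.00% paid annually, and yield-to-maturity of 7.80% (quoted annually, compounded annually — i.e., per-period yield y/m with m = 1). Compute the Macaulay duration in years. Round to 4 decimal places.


Coupon per period c = face * coupon_rate / m = 3.000000
Periods per year m = 1; per-period yield y/m = 0.078000
Number of cashflows N = 10
Cashflows (t years, CF_t, discount factor 1/(1+y/m)^(m*t), PV):
  t = 1.0000: CF_t = 3.000000, DF = 0.927644, PV = 2.782931
  t = 2.0000: CF_t = 3.000000, DF = 0.860523, PV = 2.581569
  t = 3.0000: CF_t = 3.000000, DF = 0.798259, PV = 2.394776
  t = 4.0000: CF_t = 3.000000, DF = 0.740500, PV = 2.221499
  t = 5.0000: CF_t = 3.000000, DF = 0.686920, PV = 2.060760
  t = 6.0000: CF_t = 3.000000, DF = 0.637217, PV = 1.911651
  t = 7.0000: CF_t = 3.000000, DF = 0.591111, PV = 1.773332
  t = 8.0000: CF_t = 3.000000, DF = 0.548340, PV = 1.645020
  t = 9.0000: CF_t = 3.000000, DF = 0.508664, PV = 1.525993
  t = 10.0000: CF_t = 103.000000, DF = 0.471859, PV = 48.601494
Price P = sum_t PV_t = 67.499025
Macaulay numerator sum_t t * PV_t:
  t * PV_t at t = 1.0000: 2.782931
  t * PV_t at t = 2.0000: 5.163138
  t * PV_t at t = 3.0000: 7.184329
  t * PV_t at t = 4.0000: 8.885998
  t * PV_t at t = 5.0000: 10.303801
  t * PV_t at t = 6.0000: 11.469908
  t * PV_t at t = 7.0000: 12.413321
  t * PV_t at t = 8.0000: 13.160160
  t * PV_t at t = 9.0000: 13.733933
  t * PV_t at t = 10.0000: 486.014936
Macaulay duration D = (sum_t t * PV_t) / P = 571.112454 / 67.499025 = 8.461047

Answer: Macaulay duration = 8.4610 years


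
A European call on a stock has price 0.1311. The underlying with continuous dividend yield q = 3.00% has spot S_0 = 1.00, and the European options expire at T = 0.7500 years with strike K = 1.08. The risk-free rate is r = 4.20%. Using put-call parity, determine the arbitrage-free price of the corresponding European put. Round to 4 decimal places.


Answer: Put price = 0.1999

Derivation:
Put-call parity: C - P = S_0 * exp(-qT) - K * exp(-rT).
S_0 * exp(-qT) = 1.0000 * 0.97775124 = 0.97775124
K * exp(-rT) = 1.0800 * 0.96899096 = 1.04651023
P = C - S*exp(-qT) + K*exp(-rT)
P = 0.1311 - 0.97775124 + 1.04651023 = 0.1999


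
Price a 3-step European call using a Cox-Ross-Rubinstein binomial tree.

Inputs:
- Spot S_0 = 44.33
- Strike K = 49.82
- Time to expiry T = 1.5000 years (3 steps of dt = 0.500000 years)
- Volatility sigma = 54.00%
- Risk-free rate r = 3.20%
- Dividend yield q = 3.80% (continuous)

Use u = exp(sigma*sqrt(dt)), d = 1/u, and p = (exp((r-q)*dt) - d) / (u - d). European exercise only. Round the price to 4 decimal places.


Answer: Price = V(0,0) = 9.7161

Derivation:
dt = T/N = 0.500000
u = exp(sigma*sqrt(dt)) = 1.464974; d = 1/u = 0.682606
p = (exp((r-q)*dt) - d) / (u - d) = 0.401855
Discount per step: exp(-r*dt) = 0.984127
Stock lattice S(k, i) with i counting down-moves:
  k=0: S(0,0) = 44.3300
  k=1: S(1,0) = 64.9423; S(1,1) = 30.2599
  k=2: S(2,0) = 95.1388; S(2,1) = 44.3300; S(2,2) = 20.6556
  k=3: S(3,0) = 139.3759; S(3,1) = 64.9423; S(3,2) = 30.2599; S(3,3) = 14.0996
Terminal payoffs V(N, i) = max(S_T - K, 0):
  V(3,0) = 89.555905; V(3,1) = 15.122308; V(3,2) = 0.000000; V(3,3) = 0.000000
Backward induction: V(k, i) = exp(-r*dt) * [p * V(k+1, i) + (1-p) * V(k+1, i+1)].
  V(2,0) = exp(-r*dt) * [p*89.555905 + (1-p)*15.122308] = 44.319013
  V(2,1) = exp(-r*dt) * [p*15.122308 + (1-p)*0.000000] = 5.980517
  V(2,2) = exp(-r*dt) * [p*0.000000 + (1-p)*0.000000] = 0.000000
  V(1,0) = exp(-r*dt) * [p*44.319013 + (1-p)*5.980517] = 21.047563
  V(1,1) = exp(-r*dt) * [p*5.980517 + (1-p)*0.000000] = 2.365154
  V(0,0) = exp(-r*dt) * [p*21.047563 + (1-p)*2.365154] = 9.716066


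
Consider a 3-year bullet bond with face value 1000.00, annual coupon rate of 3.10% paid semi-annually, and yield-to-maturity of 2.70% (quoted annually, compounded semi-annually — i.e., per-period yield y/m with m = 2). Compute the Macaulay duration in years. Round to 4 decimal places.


Coupon per period c = face * coupon_rate / m = 15.500000
Periods per year m = 2; per-period yield y/m = 0.013500
Number of cashflows N = 6
Cashflows (t years, CF_t, discount factor 1/(1+y/m)^(m*t), PV):
  t = 0.5000: CF_t = 15.500000, DF = 0.986680, PV = 15.293537
  t = 1.0000: CF_t = 15.500000, DF = 0.973537, PV = 15.089825
  t = 1.5000: CF_t = 15.500000, DF = 0.960569, PV = 14.888825
  t = 2.0000: CF_t = 15.500000, DF = 0.947774, PV = 14.690504
  t = 2.5000: CF_t = 15.500000, DF = 0.935150, PV = 14.494824
  t = 3.0000: CF_t = 1015.500000, DF = 0.922694, PV = 936.995294
Price P = sum_t PV_t = 1011.452808
Macaulay numerator sum_t t * PV_t:
  t * PV_t at t = 0.5000: 7.646769
  t * PV_t at t = 1.0000: 15.089825
  t * PV_t at t = 1.5000: 22.333238
  t * PV_t at t = 2.0000: 29.381007
  t * PV_t at t = 2.5000: 36.237059
  t * PV_t at t = 3.0000: 2810.985881
Macaulay duration D = (sum_t t * PV_t) / P = 2921.673779 / 1011.452808 = 2.888591

Answer: Macaulay duration = 2.8886 years


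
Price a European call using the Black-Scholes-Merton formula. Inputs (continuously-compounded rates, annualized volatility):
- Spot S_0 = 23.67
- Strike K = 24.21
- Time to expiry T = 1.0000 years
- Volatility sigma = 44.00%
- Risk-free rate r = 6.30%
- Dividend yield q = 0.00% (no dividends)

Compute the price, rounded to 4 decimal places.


Answer: Price = 4.5258

Derivation:
d1 = (ln(S/K) + (r - q + 0.5*sigma^2) * T) / (sigma * sqrt(T)) = 0.31191512
d2 = d1 - sigma * sqrt(T) = -0.12808488
exp(-rT) = 0.93894347; exp(-qT) = 1.00000000
C = S_0 * exp(-qT) * N(d1) - K * exp(-rT) * N(d2)
N(d1) = 0.62244748; N(d2) = 0.44904090
C = 23.6700 * 1.00000000 * 0.62244748 - 24.2100 * 0.93894347 * 0.44904090 = 4.5258


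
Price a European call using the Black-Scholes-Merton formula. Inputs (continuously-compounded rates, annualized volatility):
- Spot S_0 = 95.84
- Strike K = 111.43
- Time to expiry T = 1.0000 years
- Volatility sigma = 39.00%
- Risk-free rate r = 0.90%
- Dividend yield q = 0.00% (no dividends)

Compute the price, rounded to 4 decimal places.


Answer: Price = 9.6757

Derivation:
d1 = (ln(S/K) + (r - q + 0.5*sigma^2) * T) / (sigma * sqrt(T)) = -0.16837553
d2 = d1 - sigma * sqrt(T) = -0.55837553
exp(-rT) = 0.99104038; exp(-qT) = 1.00000000
C = S_0 * exp(-qT) * N(d1) - K * exp(-rT) * N(d2)
N(d1) = 0.43314393; N(d2) = 0.28829399
C = 95.8400 * 1.00000000 * 0.43314393 - 111.4300 * 0.99104038 * 0.28829399 = 9.6757


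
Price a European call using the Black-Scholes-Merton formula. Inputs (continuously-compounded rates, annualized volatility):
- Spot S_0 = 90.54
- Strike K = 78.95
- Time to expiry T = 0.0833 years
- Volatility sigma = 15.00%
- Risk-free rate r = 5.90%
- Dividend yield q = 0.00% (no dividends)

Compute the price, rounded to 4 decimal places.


Answer: Price = 11.9776

Derivation:
d1 = (ln(S/K) + (r - q + 0.5*sigma^2) * T) / (sigma * sqrt(T)) = 3.29915035
d2 = d1 - sigma * sqrt(T) = 3.25585774
exp(-rT) = 0.99509736; exp(-qT) = 1.00000000
C = S_0 * exp(-qT) * N(d1) - K * exp(-rT) * N(d2)
N(d1) = 0.99951511; N(d2) = 0.99943475
C = 90.5400 * 1.00000000 * 0.99951511 - 78.9500 * 0.99509736 * 0.99943475 = 11.9776


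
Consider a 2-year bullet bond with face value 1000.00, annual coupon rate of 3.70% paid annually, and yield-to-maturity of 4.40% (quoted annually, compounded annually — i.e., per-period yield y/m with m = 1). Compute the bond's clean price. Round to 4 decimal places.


Answer: Price = 986.8726

Derivation:
Coupon per period c = face * coupon_rate / m = 37.000000
Periods per year m = 1; per-period yield y/m = 0.044000
Number of cashflows N = 2
Cashflows (t years, CF_t, discount factor 1/(1+y/m)^(m*t), PV):
  t = 1.0000: CF_t = 37.000000, DF = 0.957854, PV = 35.440613
  t = 2.0000: CF_t = 1037.000000, DF = 0.917485, PV = 951.432011
Price P = sum_t PV_t = 986.872624


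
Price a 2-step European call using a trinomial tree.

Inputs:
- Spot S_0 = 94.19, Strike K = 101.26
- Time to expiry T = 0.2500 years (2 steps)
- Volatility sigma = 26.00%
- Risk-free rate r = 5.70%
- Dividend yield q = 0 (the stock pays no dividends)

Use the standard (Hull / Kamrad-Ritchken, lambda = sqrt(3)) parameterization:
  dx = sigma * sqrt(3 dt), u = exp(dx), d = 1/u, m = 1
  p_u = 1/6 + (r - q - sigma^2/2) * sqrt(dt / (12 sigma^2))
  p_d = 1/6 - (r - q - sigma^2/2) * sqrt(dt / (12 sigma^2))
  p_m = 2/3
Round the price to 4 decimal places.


Answer: Price = V(0,0) = 2.9830

Derivation:
dt = T/N = 0.125000; dx = sigma*sqrt(3*dt) = 0.159217
u = exp(dx) = 1.172592; d = 1/u = 0.852811
p_u = 0.175774, p_m = 0.666667, p_d = 0.157560
Discount per step: exp(-r*dt) = 0.992900
Stock lattice S(k, j) with j the centered position index:
  k=0: S(0,+0) = 94.1900
  k=1: S(1,-1) = 80.3263; S(1,+0) = 94.1900; S(1,+1) = 110.4465
  k=2: S(2,-2) = 68.5032; S(2,-1) = 80.3263; S(2,+0) = 94.1900; S(2,+1) = 110.4465; S(2,+2) = 129.5087
Terminal payoffs V(N, j) = max(S_T - K, 0):
  V(2,-2) = 0.000000; V(2,-1) = 0.000000; V(2,+0) = 0.000000; V(2,+1) = 9.186457; V(2,+2) = 28.248651
Backward induction: V(k, j) = exp(-r*dt) * [p_u * V(k+1, j+1) + p_m * V(k+1, j) + p_d * V(k+1, j-1)]
  V(1,-1) = exp(-r*dt) * [p_u*0.000000 + p_m*0.000000 + p_d*0.000000] = 0.000000
  V(1,+0) = exp(-r*dt) * [p_u*9.186457 + p_m*0.000000 + p_d*0.000000] = 1.603274
  V(1,+1) = exp(-r*dt) * [p_u*28.248651 + p_m*9.186457 + p_d*0.000000] = 11.010943
  V(0,+0) = exp(-r*dt) * [p_u*11.010943 + p_m*1.603274 + p_d*0.000000] = 2.982954


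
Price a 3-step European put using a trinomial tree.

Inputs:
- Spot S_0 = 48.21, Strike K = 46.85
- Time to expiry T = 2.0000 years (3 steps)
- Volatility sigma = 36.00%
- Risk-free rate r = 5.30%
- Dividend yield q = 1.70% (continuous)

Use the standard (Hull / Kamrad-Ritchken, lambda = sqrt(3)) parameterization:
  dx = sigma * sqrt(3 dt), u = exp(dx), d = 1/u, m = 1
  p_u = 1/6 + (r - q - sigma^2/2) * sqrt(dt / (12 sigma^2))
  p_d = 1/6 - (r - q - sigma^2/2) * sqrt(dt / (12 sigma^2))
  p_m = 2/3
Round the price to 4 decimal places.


dt = T/N = 0.666667; dx = sigma*sqrt(3*dt) = 0.509117
u = exp(dx) = 1.663821; d = 1/u = 0.601026
p_u = 0.147810, p_m = 0.666667, p_d = 0.185523
Discount per step: exp(-r*dt) = 0.965284
Stock lattice S(k, j) with j the centered position index:
  k=0: S(0,+0) = 48.2100
  k=1: S(1,-1) = 28.9755; S(1,+0) = 48.2100; S(1,+1) = 80.2128
  k=2: S(2,-2) = 17.4150; S(2,-1) = 28.9755; S(2,+0) = 48.2100; S(2,+1) = 80.2128; S(2,+2) = 133.4598
  k=3: S(3,-3) = 10.4669; S(3,-2) = 17.4150; S(3,-1) = 28.9755; S(3,+0) = 48.2100; S(3,+1) = 80.2128; S(3,+2) = 133.4598; S(3,+3) = 222.0532
Terminal payoffs V(N, j) = max(K - S_T, 0):
  V(3,-3) = 36.383122; V(3,-2) = 29.434986; V(3,-1) = 17.874531; V(3,+0) = 0.000000; V(3,+1) = 0.000000; V(3,+2) = 0.000000; V(3,+3) = 0.000000
Backward induction: V(k, j) = exp(-r*dt) * [p_u * V(k+1, j+1) + p_m * V(k+1, j) + p_d * V(k+1, j-1)]
  V(2,-2) = exp(-r*dt) * [p_u*17.874531 + p_m*29.434986 + p_d*36.383122] = 28.007962
  V(2,-1) = exp(-r*dt) * [p_u*0.000000 + p_m*17.874531 + p_d*29.434986] = 16.773942
  V(2,+0) = exp(-r*dt) * [p_u*0.000000 + p_m*0.000000 + p_d*17.874531] = 3.201010
  V(2,+1) = exp(-r*dt) * [p_u*0.000000 + p_m*0.000000 + p_d*0.000000] = 0.000000
  V(2,+2) = exp(-r*dt) * [p_u*0.000000 + p_m*0.000000 + p_d*0.000000] = 0.000000
  V(1,-1) = exp(-r*dt) * [p_u*3.201010 + p_m*16.773942 + p_d*28.007962] = 16.266851
  V(1,+0) = exp(-r*dt) * [p_u*0.000000 + p_m*3.201010 + p_d*16.773942] = 5.063835
  V(1,+1) = exp(-r*dt) * [p_u*0.000000 + p_m*0.000000 + p_d*3.201010] = 0.573244
  V(0,+0) = exp(-r*dt) * [p_u*0.573244 + p_m*5.063835 + p_d*16.266851] = 6.253584

Answer: Price = V(0,0) = 6.2536


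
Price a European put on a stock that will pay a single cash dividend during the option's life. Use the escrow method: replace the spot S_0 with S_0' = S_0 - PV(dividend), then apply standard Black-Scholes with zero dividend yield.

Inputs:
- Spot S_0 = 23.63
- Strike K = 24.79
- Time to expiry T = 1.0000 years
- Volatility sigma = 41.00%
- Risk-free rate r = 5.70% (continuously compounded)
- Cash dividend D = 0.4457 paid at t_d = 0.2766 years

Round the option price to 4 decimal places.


PV(D) = D * exp(-r * t_d) = 0.4457 * 0.98435744 = 0.43872811
S_0' = S_0 - PV(D) = 23.6300 - 0.43872811 = 23.19127189
d1 = (ln(S_0'/K) + (r + sigma^2/2)*T) / (sigma*sqrt(T)) = 0.18142842
d2 = d1 - sigma*sqrt(T) = -0.22857158
exp(-rT) = 0.94459407
N(-d1) = 0.42801566; N(-d2) = 0.59039904
P = K * exp(-rT) * N(-d2) - S_0' * N(-d1) = 24.7900 * 0.94459407 * 0.59039904 - 23.19127189 * 0.42801566 = 3.8988

Answer: Price = 3.8988


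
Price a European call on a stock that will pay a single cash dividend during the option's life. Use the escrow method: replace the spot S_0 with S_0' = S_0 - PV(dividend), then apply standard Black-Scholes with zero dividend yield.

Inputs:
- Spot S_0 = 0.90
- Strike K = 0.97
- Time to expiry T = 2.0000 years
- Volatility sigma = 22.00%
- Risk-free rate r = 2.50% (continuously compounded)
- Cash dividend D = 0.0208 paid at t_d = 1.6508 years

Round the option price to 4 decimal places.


Answer: Price = 0.0914

Derivation:
PV(D) = D * exp(-r * t_d) = 0.0208 * 0.95957001 = 0.01995906
S_0' = S_0 - PV(D) = 0.9000 - 0.01995906 = 0.88004094
d1 = (ln(S_0'/K) + (r + sigma^2/2)*T) / (sigma*sqrt(T)) = 0.00344670
d2 = d1 - sigma*sqrt(T) = -0.30768028
exp(-rT) = 0.95122942
N(d1) = 0.50137503; N(d2) = 0.37916281
C = S_0' * N(d1) - K * exp(-rT) * N(d2) = 0.88004094 * 0.50137503 - 0.9700 * 0.95122942 * 0.37916281 = 0.0914


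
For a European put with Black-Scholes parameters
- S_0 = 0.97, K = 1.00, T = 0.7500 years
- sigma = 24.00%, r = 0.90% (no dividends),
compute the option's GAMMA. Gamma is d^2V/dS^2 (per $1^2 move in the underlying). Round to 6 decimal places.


Answer: Gamma = 1.978673

Derivation:
d1 = -0.0101479292; d2 = -0.2179940262
phi(d1) = 0.3989217393; exp(-qT) = 1.0000000000; exp(-rT) = 0.9932727301
Gamma = exp(-qT) * phi(d1) / (S * sigma * sqrt(T)) = 1.0000000000 * 0.3989217393 / (0.9700 * 0.2400 * 0.8660254038) = 1.978673


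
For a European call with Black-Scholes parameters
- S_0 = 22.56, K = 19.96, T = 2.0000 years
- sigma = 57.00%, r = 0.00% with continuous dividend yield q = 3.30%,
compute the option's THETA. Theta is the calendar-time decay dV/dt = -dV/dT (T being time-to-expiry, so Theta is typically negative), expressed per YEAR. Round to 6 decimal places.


d1 = 0.4730769595; d2 = -0.3330247710
phi(d1) = 0.3567074011; exp(-qT) = 0.9361308643; exp(-rT) = 1.0000000000
Theta = -S*exp(-qT)*phi(d1)*sigma/(2*sqrt(T)) - r*K*exp(-rT)*N(d2) + q*S*exp(-qT)*N(d1)
N(d1) = 0.6819208629; N(d2) = 0.3695577924; sqrt(T) = 1.4142135624
Term 1 = -22.5600 * 0.9361308643 * 0.3567074011 * 0.5700 / (2 * 1.4142135624) = -1.5181603406
Term 2 = -0.0000 * 19.9600 * 1.0000000000 * 0.3695577924 = -0.0000000000
Term 3 = 0.0330 * 22.5600 * 0.9361308643 * 0.6819208629 = 0.4752515883
Theta = -1.5181603406 + (-0.0000000000) + (0.4752515883) = -1.042909

Answer: Theta = -1.042909


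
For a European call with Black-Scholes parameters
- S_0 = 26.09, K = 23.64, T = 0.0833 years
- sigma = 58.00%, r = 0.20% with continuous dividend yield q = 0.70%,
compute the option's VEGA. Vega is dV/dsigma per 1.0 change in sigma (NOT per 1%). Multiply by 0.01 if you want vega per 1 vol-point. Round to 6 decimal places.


d1 = 0.6702971801; d2 = 0.5028990917
phi(d1) = 0.3186736668; exp(-qT) = 0.9994170700; exp(-rT) = 0.9998334139
Vega = S * exp(-qT) * phi(d1) * sqrt(T) = 26.0900 * 0.9994170700 * 0.3186736668 * 0.2886173938 = 2.398223

Answer: Vega = 2.398223


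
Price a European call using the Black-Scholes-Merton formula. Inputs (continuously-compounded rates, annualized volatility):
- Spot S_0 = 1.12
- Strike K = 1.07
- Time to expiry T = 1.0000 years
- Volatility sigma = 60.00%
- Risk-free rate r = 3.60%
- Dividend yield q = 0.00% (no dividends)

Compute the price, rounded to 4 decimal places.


Answer: Price = 0.3000

Derivation:
d1 = (ln(S/K) + (r - q + 0.5*sigma^2) * T) / (sigma * sqrt(T)) = 0.43611673
d2 = d1 - sigma * sqrt(T) = -0.16388327
exp(-rT) = 0.96464029; exp(-qT) = 1.00000000
C = S_0 * exp(-qT) * N(d1) - K * exp(-rT) * N(d2)
N(d1) = 0.66862398; N(d2) = 0.43491152
C = 1.1200 * 1.00000000 * 0.66862398 - 1.0700 * 0.96464029 * 0.43491152 = 0.3000


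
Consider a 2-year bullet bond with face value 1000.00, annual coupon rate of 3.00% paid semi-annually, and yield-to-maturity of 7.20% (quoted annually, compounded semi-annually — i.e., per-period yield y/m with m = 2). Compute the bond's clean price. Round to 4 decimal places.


Answer: Price = 923.0481

Derivation:
Coupon per period c = face * coupon_rate / m = 15.000000
Periods per year m = 2; per-period yield y/m = 0.036000
Number of cashflows N = 4
Cashflows (t years, CF_t, discount factor 1/(1+y/m)^(m*t), PV):
  t = 0.5000: CF_t = 15.000000, DF = 0.965251, PV = 14.478764
  t = 1.0000: CF_t = 15.000000, DF = 0.931709, PV = 13.975641
  t = 1.5000: CF_t = 15.000000, DF = 0.899333, PV = 13.490001
  t = 2.0000: CF_t = 1015.000000, DF = 0.868082, PV = 881.103691
Price P = sum_t PV_t = 923.048098


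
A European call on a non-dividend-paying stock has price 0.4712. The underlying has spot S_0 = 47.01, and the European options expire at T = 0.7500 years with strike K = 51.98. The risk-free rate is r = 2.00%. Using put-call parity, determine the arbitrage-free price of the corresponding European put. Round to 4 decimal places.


Answer: Put price = 4.6673

Derivation:
Put-call parity: C - P = S_0 * exp(-qT) - K * exp(-rT).
S_0 * exp(-qT) = 47.0100 * 1.00000000 = 47.01000000
K * exp(-rT) = 51.9800 * 0.98511194 = 51.20611862
P = C - S*exp(-qT) + K*exp(-rT)
P = 0.4712 - 47.01000000 + 51.20611862 = 4.6673


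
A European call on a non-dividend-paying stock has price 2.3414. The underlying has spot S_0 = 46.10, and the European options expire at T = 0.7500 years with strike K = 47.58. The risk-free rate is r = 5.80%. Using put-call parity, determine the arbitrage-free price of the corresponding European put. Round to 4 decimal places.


Put-call parity: C - P = S_0 * exp(-qT) - K * exp(-rT).
S_0 * exp(-qT) = 46.1000 * 1.00000000 = 46.10000000
K * exp(-rT) = 47.5800 * 0.95743255 = 45.55464092
P = C - S*exp(-qT) + K*exp(-rT)
P = 2.3414 - 46.10000000 + 45.55464092 = 1.7960

Answer: Put price = 1.7960


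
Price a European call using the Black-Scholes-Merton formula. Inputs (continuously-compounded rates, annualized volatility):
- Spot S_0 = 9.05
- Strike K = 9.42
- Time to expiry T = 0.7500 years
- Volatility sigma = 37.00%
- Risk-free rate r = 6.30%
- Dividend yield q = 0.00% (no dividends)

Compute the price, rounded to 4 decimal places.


d1 = (ln(S/K) + (r - q + 0.5*sigma^2) * T) / (sigma * sqrt(T)) = 0.18262110
d2 = d1 - sigma * sqrt(T) = -0.13780830
exp(-rT) = 0.95384891; exp(-qT) = 1.00000000
C = S_0 * exp(-qT) * N(d1) - K * exp(-rT) * N(d2)
N(d1) = 0.57245234; N(d2) = 0.44519596
C = 9.0500 * 1.00000000 * 0.57245234 - 9.4200 * 0.95384891 * 0.44519596 = 1.1805

Answer: Price = 1.1805


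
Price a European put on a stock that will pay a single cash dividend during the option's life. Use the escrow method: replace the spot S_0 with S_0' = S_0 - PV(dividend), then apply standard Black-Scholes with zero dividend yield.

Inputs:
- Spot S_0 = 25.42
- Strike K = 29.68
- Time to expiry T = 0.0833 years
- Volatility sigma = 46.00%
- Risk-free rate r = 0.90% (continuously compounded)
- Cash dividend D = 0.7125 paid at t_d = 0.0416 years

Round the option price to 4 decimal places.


PV(D) = D * exp(-r * t_d) = 0.7125 * 0.99962567 = 0.71223329
S_0' = S_0 - PV(D) = 25.4200 - 0.71223329 = 24.70776671
d1 = (ln(S_0'/K) + (r + sigma^2/2)*T) / (sigma*sqrt(T)) = -1.30903664
d2 = d1 - sigma*sqrt(T) = -1.44180064
exp(-rT) = 0.99925058
N(-d1) = 0.90473903; N(-d2) = 0.92532069
P = K * exp(-rT) * N(-d2) - S_0' * N(-d1) = 29.6800 * 0.99925058 * 0.92532069 - 24.70776671 * 0.90473903 = 5.0889

Answer: Price = 5.0889


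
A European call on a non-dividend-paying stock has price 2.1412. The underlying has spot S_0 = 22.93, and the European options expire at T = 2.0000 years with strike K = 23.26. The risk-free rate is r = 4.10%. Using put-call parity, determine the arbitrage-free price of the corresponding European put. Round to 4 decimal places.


Answer: Put price = 0.6400

Derivation:
Put-call parity: C - P = S_0 * exp(-qT) - K * exp(-rT).
S_0 * exp(-qT) = 22.9300 * 1.00000000 = 22.93000000
K * exp(-rT) = 23.2600 * 0.92127196 = 21.42878576
P = C - S*exp(-qT) + K*exp(-rT)
P = 2.1412 - 22.93000000 + 21.42878576 = 0.6400


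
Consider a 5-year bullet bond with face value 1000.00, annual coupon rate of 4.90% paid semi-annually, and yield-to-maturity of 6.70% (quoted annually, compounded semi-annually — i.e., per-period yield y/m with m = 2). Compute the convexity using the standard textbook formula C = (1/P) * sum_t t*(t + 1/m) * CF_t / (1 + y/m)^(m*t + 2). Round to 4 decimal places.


Coupon per period c = face * coupon_rate / m = 24.500000
Periods per year m = 2; per-period yield y/m = 0.033500
Number of cashflows N = 10
Cashflows (t years, CF_t, discount factor 1/(1+y/m)^(m*t), PV):
  t = 0.5000: CF_t = 24.500000, DF = 0.967586, PV = 23.705854
  t = 1.0000: CF_t = 24.500000, DF = 0.936222, PV = 22.937449
  t = 1.5000: CF_t = 24.500000, DF = 0.905876, PV = 22.193952
  t = 2.0000: CF_t = 24.500000, DF = 0.876512, PV = 21.474554
  t = 2.5000: CF_t = 24.500000, DF = 0.848101, PV = 20.778475
  t = 3.0000: CF_t = 24.500000, DF = 0.820611, PV = 20.104959
  t = 3.5000: CF_t = 24.500000, DF = 0.794011, PV = 19.453275
  t = 4.0000: CF_t = 24.500000, DF = 0.768274, PV = 18.822714
  t = 4.5000: CF_t = 24.500000, DF = 0.743371, PV = 18.212592
  t = 5.0000: CF_t = 1024.500000, DF = 0.719275, PV = 736.897619
Price P = sum_t PV_t = 924.581443
Convexity numerator sum_t t*(t + 1/m) * CF_t / (1+y/m)^(m*t + 2):
  t = 0.5000: term = 11.096976
  t = 1.0000: term = 32.211832
  t = 1.5000: term = 62.335426
  t = 2.0000: term = 100.524797
  t = 2.5000: term = 145.899560
  t = 3.0000: term = 197.638494
  t = 3.5000: term = 254.976286
  t = 4.0000: term = 317.200439
  t = 4.5000: term = 383.648330
  t = 5.0000: term = 18972.252020
Convexity = (1/P) * sum = 20477.784159 / 924.581443 = 22.148167

Answer: Convexity = 22.1482


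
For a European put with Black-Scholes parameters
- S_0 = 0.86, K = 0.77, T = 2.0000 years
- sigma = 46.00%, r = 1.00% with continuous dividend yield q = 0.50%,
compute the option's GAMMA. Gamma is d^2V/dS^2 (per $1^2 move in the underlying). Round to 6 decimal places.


d1 = 0.5105647211; d2 = -0.1399735176
phi(d1) = 0.3501909505; exp(-qT) = 0.9900498337; exp(-rT) = 0.9801986733
Gamma = exp(-qT) * phi(d1) / (S * sigma * sqrt(T)) = 0.9900498337 * 0.3501909505 / (0.8600 * 0.4600 * 1.4142135624) = 0.619713

Answer: Gamma = 0.619713


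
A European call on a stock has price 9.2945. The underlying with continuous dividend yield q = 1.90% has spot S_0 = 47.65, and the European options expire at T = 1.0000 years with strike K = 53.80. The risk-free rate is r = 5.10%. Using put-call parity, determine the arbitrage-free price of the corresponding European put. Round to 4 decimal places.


Put-call parity: C - P = S_0 * exp(-qT) - K * exp(-rT).
S_0 * exp(-qT) = 47.6500 * 0.98117936 = 46.75319661
K * exp(-rT) = 53.8000 * 0.95027867 = 51.12499247
P = C - S*exp(-qT) + K*exp(-rT)
P = 9.2945 - 46.75319661 + 51.12499247 = 13.6663

Answer: Put price = 13.6663


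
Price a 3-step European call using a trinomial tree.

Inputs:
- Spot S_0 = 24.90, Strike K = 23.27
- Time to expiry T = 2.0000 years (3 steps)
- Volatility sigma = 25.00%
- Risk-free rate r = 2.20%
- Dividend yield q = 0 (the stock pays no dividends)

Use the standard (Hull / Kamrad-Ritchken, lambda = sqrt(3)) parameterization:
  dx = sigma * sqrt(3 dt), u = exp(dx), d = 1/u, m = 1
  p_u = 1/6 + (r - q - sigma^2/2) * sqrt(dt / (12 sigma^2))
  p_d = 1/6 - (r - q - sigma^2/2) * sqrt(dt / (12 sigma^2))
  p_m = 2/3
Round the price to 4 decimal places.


Answer: Price = V(0,0) = 4.7285

Derivation:
dt = T/N = 0.666667; dx = sigma*sqrt(3*dt) = 0.353553
u = exp(dx) = 1.424119; d = 1/u = 0.702189
p_u = 0.157946, p_m = 0.666667, p_d = 0.175388
Discount per step: exp(-r*dt) = 0.985440
Stock lattice S(k, j) with j the centered position index:
  k=0: S(0,+0) = 24.9000
  k=1: S(1,-1) = 17.4845; S(1,+0) = 24.9000; S(1,+1) = 35.4606
  k=2: S(2,-2) = 12.2774; S(2,-1) = 17.4845; S(2,+0) = 24.9000; S(2,+1) = 35.4606; S(2,+2) = 50.5001
  k=3: S(3,-3) = 8.6211; S(3,-2) = 12.2774; S(3,-1) = 17.4845; S(3,+0) = 24.9000; S(3,+1) = 35.4606; S(3,+2) = 50.5001; S(3,+3) = 71.9181
Terminal payoffs V(N, j) = max(S_T - K, 0):
  V(3,-3) = 0.000000; V(3,-2) = 0.000000; V(3,-1) = 0.000000; V(3,+0) = 1.630000; V(3,+1) = 12.190564; V(3,+2) = 27.230063; V(3,+3) = 48.648100
Backward induction: V(k, j) = exp(-r*dt) * [p_u * V(k+1, j+1) + p_m * V(k+1, j) + p_d * V(k+1, j-1)]
  V(2,-2) = exp(-r*dt) * [p_u*0.000000 + p_m*0.000000 + p_d*0.000000] = 0.000000
  V(2,-1) = exp(-r*dt) * [p_u*1.630000 + p_m*0.000000 + p_d*0.000000] = 0.253703
  V(2,+0) = exp(-r*dt) * [p_u*12.190564 + p_m*1.630000 + p_d*0.000000] = 2.968258
  V(2,+1) = exp(-r*dt) * [p_u*27.230063 + p_m*12.190564 + p_d*1.630000] = 12.528687
  V(2,+2) = exp(-r*dt) * [p_u*48.648100 + p_m*27.230063 + p_d*12.190564] = 27.567898
  V(1,-1) = exp(-r*dt) * [p_u*2.968258 + p_m*0.253703 + p_d*0.000000] = 0.628671
  V(1,+0) = exp(-r*dt) * [p_u*12.528687 + p_m*2.968258 + p_d*0.253703] = 3.943917
  V(1,+1) = exp(-r*dt) * [p_u*27.567898 + p_m*12.528687 + p_d*2.968258] = 13.034700
  V(0,+0) = exp(-r*dt) * [p_u*13.034700 + p_m*3.943917 + p_d*0.628671] = 4.728452
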